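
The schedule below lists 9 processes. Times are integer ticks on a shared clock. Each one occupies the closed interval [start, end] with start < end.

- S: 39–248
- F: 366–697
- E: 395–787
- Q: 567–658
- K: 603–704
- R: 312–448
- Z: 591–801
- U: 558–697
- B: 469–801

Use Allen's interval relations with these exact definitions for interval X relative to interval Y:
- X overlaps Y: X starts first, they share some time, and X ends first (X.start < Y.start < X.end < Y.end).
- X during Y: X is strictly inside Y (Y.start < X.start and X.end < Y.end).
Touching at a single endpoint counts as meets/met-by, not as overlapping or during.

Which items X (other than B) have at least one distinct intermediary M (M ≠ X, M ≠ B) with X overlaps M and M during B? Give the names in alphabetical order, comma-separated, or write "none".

F, Q, U

Target B = [469, 801].
Intermediaries M with M during B: K, Q, U.
Via K — items with X overlaps K: F, Q, U.
Via Q — items with X overlaps Q: none.
Via U — items with X overlaps U: none.
Union: F, Q, U.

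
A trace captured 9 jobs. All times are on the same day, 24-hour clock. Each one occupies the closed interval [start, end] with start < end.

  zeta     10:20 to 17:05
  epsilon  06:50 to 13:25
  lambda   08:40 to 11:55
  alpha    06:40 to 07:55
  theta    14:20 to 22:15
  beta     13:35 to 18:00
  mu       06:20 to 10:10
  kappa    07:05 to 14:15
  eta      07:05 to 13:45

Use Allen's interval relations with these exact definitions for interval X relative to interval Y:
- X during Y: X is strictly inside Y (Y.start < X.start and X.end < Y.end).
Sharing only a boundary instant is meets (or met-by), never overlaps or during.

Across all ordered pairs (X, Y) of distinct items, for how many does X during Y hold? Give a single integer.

4

Checking all 72 ordered pairs for relation 'during'; matching pairs in alphabetical order:
(alpha, mu): alpha during mu ✓
(lambda, epsilon): lambda during epsilon ✓
(lambda, eta): lambda during eta ✓
(lambda, kappa): lambda during kappa ✓
Count: 4.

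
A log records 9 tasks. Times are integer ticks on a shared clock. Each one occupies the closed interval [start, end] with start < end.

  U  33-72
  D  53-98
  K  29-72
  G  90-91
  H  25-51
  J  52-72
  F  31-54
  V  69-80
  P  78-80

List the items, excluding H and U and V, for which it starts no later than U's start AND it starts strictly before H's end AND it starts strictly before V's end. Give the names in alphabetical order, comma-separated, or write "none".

Conditions: its start is no later than U's start (X.start <= 33) AND its start is strictly before H's end (X.start < 51) AND its start is strictly before V's end (X.start < 80).
D: start 53 <= 33? ✗; start 53 < 51? ✗; start 53 < 80? ✓ → no.
F: start 31 <= 33? ✓; start 31 < 51? ✓; start 31 < 80? ✓ → yes.
G: start 90 <= 33? ✗; start 90 < 51? ✗; start 90 < 80? ✗ → no.
J: start 52 <= 33? ✗; start 52 < 51? ✗; start 52 < 80? ✓ → no.
K: start 29 <= 33? ✓; start 29 < 51? ✓; start 29 < 80? ✓ → yes.
P: start 78 <= 33? ✗; start 78 < 51? ✗; start 78 < 80? ✓ → no.
Result: F, K.

F, K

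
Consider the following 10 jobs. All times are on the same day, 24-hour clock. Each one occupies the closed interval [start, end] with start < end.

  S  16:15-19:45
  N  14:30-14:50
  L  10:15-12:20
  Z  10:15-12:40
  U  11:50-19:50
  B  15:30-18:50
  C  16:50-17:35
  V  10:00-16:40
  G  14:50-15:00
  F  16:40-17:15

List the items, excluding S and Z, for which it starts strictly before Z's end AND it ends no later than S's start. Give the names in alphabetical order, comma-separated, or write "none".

L

Conditions: its start is strictly before Z's end (X.start < 12:40) AND its end is no later than S's start (X.end <= 16:15).
B: start 15:30 < 12:40? ✗; end 18:50 <= 16:15? ✗ → no.
C: start 16:50 < 12:40? ✗; end 17:35 <= 16:15? ✗ → no.
F: start 16:40 < 12:40? ✗; end 17:15 <= 16:15? ✗ → no.
G: start 14:50 < 12:40? ✗; end 15:00 <= 16:15? ✓ → no.
L: start 10:15 < 12:40? ✓; end 12:20 <= 16:15? ✓ → yes.
N: start 14:30 < 12:40? ✗; end 14:50 <= 16:15? ✓ → no.
U: start 11:50 < 12:40? ✓; end 19:50 <= 16:15? ✗ → no.
V: start 10:00 < 12:40? ✓; end 16:40 <= 16:15? ✗ → no.
Result: L.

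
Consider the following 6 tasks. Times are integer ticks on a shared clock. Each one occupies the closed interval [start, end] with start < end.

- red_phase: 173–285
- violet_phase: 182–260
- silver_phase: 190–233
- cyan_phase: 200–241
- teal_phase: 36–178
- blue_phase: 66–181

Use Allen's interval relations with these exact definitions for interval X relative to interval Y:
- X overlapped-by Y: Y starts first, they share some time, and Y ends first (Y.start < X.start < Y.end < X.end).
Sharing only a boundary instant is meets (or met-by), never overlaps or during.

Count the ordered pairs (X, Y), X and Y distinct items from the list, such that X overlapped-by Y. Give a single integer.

4

Checking all 30 ordered pairs for relation 'overlapped-by'; matching pairs in alphabetical order:
(blue_phase, teal_phase): blue_phase overlapped-by teal_phase ✓
(cyan_phase, silver_phase): cyan_phase overlapped-by silver_phase ✓
(red_phase, blue_phase): red_phase overlapped-by blue_phase ✓
(red_phase, teal_phase): red_phase overlapped-by teal_phase ✓
Count: 4.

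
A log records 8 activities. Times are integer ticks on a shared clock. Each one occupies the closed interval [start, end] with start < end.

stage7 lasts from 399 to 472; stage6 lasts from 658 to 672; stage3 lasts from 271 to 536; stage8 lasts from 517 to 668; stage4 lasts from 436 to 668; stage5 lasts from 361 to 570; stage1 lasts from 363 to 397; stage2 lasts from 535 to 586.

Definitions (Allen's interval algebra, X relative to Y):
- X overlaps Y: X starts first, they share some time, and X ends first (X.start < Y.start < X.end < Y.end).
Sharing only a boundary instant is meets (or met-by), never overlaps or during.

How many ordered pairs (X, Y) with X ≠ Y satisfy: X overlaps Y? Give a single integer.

10

Checking all 56 ordered pairs for relation 'overlaps'; matching pairs in alphabetical order:
(stage3, stage2): stage3 overlaps stage2 ✓
(stage3, stage4): stage3 overlaps stage4 ✓
(stage3, stage5): stage3 overlaps stage5 ✓
(stage3, stage8): stage3 overlaps stage8 ✓
(stage4, stage6): stage4 overlaps stage6 ✓
(stage5, stage2): stage5 overlaps stage2 ✓
(stage5, stage4): stage5 overlaps stage4 ✓
(stage5, stage8): stage5 overlaps stage8 ✓
(stage7, stage4): stage7 overlaps stage4 ✓
(stage8, stage6): stage8 overlaps stage6 ✓
Count: 10.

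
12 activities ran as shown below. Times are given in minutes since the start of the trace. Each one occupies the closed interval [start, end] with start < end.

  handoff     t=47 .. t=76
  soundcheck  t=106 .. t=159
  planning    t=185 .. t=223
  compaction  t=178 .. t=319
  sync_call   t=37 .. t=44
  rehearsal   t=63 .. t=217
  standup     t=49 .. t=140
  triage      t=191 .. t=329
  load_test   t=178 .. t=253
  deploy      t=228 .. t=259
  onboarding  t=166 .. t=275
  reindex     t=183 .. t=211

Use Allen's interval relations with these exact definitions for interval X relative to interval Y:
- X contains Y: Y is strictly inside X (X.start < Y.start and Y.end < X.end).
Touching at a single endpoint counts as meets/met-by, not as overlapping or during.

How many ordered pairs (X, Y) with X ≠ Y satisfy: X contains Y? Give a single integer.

Checking all 132 ordered pairs for relation 'contains'; matching pairs in alphabetical order:
(compaction, deploy): compaction contains deploy ✓
(compaction, planning): compaction contains planning ✓
(compaction, reindex): compaction contains reindex ✓
(load_test, planning): load_test contains planning ✓
(load_test, reindex): load_test contains reindex ✓
(onboarding, deploy): onboarding contains deploy ✓
(onboarding, load_test): onboarding contains load_test ✓
(onboarding, planning): onboarding contains planning ✓
(onboarding, reindex): onboarding contains reindex ✓
(rehearsal, reindex): rehearsal contains reindex ✓
(rehearsal, soundcheck): rehearsal contains soundcheck ✓
(triage, deploy): triage contains deploy ✓
Count: 12.

12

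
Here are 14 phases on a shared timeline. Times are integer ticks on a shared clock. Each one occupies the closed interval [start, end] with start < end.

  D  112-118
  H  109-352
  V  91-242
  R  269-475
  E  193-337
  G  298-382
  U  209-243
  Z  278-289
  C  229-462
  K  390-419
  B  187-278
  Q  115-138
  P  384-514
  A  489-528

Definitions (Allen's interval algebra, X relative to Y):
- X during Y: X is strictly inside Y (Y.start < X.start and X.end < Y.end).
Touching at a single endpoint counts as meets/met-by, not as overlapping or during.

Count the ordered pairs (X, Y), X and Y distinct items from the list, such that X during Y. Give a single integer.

18

Checking all 182 ordered pairs for relation 'during'; matching pairs in alphabetical order:
(B, H): B during H ✓
(D, H): D during H ✓
(D, V): D during V ✓
(E, H): E during H ✓
(G, C): G during C ✓
(G, R): G during R ✓
(K, C): K during C ✓
(K, P): K during P ✓
(K, R): K during R ✓
(Q, H): Q during H ✓
(Q, V): Q during V ✓
(U, B): U during B ✓
(U, E): U during E ✓
(U, H): U during H ✓
(Z, C): Z during C ✓
(Z, E): Z during E ✓
(Z, H): Z during H ✓
(Z, R): Z during R ✓
Count: 18.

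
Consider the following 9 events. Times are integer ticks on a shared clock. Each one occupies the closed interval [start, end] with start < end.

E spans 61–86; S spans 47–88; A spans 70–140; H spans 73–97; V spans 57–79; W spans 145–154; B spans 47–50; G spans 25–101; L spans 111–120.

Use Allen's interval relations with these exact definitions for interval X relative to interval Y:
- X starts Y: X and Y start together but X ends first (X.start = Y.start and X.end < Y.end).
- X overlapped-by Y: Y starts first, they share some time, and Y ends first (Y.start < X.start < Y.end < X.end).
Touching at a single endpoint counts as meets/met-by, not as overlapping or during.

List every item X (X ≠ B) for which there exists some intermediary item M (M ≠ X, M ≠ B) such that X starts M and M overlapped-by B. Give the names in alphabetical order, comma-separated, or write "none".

Target B = [47, 50].
Intermediaries M with M overlapped-by B: none.
Union: none.

none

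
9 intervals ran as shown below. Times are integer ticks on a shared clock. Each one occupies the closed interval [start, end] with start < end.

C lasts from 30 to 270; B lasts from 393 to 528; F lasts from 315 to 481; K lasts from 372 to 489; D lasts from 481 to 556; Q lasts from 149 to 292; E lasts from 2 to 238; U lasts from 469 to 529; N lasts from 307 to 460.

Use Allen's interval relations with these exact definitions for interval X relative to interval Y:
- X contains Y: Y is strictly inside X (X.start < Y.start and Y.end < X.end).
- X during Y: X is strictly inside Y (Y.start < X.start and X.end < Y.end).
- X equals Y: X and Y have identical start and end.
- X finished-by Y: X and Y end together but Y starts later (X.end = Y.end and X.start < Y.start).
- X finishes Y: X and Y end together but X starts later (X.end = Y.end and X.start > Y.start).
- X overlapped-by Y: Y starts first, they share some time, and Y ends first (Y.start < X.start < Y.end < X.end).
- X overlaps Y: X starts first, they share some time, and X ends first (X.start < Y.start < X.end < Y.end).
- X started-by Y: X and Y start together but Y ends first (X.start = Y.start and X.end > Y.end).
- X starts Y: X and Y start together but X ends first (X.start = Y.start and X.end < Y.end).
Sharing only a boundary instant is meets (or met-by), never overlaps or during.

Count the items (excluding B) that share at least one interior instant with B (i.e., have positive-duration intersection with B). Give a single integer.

5

Target B = [393, 528].
C [30, 270] → before → no.
D [481, 556] → overlapped-by → counts.
E [2, 238] → before → no.
F [315, 481] → overlaps → counts.
K [372, 489] → overlaps → counts.
N [307, 460] → overlaps → counts.
Q [149, 292] → before → no.
U [469, 529] → overlapped-by → counts.
Total: 5.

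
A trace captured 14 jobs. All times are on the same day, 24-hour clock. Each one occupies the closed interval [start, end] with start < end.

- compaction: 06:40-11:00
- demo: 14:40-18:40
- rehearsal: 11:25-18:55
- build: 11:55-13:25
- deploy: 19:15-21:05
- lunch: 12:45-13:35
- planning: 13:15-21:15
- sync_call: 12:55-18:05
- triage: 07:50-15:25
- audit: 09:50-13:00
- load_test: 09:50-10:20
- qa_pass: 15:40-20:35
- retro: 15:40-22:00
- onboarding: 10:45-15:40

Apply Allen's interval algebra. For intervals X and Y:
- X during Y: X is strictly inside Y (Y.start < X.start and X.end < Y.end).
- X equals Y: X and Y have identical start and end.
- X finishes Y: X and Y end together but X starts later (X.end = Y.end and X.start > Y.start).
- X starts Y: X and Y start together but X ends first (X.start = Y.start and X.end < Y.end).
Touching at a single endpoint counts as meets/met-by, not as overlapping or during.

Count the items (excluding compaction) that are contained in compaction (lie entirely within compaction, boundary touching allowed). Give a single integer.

Target compaction = [06:40, 11:00].
audit [09:50, 13:00] → overlapped-by → no.
build [11:55, 13:25] → after → no.
demo [14:40, 18:40] → after → no.
deploy [19:15, 21:05] → after → no.
load_test [09:50, 10:20] → during → counts.
lunch [12:45, 13:35] → after → no.
onboarding [10:45, 15:40] → overlapped-by → no.
planning [13:15, 21:15] → after → no.
qa_pass [15:40, 20:35] → after → no.
rehearsal [11:25, 18:55] → after → no.
retro [15:40, 22:00] → after → no.
sync_call [12:55, 18:05] → after → no.
triage [07:50, 15:25] → overlapped-by → no.
Total: 1.

1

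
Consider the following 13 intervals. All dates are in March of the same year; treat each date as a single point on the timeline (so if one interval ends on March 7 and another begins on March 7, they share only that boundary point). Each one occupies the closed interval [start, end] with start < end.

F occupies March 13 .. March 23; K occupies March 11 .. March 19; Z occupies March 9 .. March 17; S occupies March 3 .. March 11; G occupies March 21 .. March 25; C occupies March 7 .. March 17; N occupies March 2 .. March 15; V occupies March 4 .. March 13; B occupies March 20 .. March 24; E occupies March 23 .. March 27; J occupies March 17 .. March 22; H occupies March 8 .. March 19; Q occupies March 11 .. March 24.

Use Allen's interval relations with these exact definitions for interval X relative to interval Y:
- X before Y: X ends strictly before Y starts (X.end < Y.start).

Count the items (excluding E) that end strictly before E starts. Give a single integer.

Target E = [March 23, March 27].
B [March 20, March 24] → overlaps → no.
C [March 7, March 17] → before → counts.
F [March 13, March 23] → meets → no.
G [March 21, March 25] → overlaps → no.
H [March 8, March 19] → before → counts.
J [March 17, March 22] → before → counts.
K [March 11, March 19] → before → counts.
N [March 2, March 15] → before → counts.
Q [March 11, March 24] → overlaps → no.
S [March 3, March 11] → before → counts.
V [March 4, March 13] → before → counts.
Z [March 9, March 17] → before → counts.
Total: 8.

8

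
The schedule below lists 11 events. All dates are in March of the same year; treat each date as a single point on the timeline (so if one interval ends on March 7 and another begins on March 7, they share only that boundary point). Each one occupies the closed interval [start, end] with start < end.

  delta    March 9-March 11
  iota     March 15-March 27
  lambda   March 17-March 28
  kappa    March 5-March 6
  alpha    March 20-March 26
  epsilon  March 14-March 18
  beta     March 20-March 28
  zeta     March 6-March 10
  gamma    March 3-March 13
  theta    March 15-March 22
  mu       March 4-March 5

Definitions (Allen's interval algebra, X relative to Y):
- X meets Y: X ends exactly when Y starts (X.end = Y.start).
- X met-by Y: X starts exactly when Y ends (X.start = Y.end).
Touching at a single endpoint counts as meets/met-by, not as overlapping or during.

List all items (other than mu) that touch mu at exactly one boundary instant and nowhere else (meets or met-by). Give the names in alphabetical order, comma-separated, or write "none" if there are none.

kappa

Target mu = [March 4, March 5].
alpha [March 20, March 26] → after → no.
beta [March 20, March 28] → after → no.
delta [March 9, March 11] → after → no.
epsilon [March 14, March 18] → after → no.
gamma [March 3, March 13] → contains → no.
iota [March 15, March 27] → after → no.
kappa [March 5, March 6] → met-by → yes.
lambda [March 17, March 28] → after → no.
theta [March 15, March 22] → after → no.
zeta [March 6, March 10] → after → no.
Result: kappa.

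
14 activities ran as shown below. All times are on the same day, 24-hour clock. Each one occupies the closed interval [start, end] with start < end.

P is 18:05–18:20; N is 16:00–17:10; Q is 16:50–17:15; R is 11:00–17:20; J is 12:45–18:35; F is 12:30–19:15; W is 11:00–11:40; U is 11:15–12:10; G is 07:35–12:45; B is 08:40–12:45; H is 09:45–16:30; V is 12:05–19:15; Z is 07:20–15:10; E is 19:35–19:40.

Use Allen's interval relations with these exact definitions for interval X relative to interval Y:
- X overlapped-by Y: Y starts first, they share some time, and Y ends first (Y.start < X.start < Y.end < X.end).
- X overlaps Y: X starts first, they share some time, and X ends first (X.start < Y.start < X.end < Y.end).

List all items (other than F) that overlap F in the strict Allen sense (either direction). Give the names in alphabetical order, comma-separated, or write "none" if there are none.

Target F = [12:30, 19:15].
B [08:40, 12:45] → overlaps → yes.
E [19:35, 19:40] → after → no.
G [07:35, 12:45] → overlaps → yes.
H [09:45, 16:30] → overlaps → yes.
J [12:45, 18:35] → during → no.
N [16:00, 17:10] → during → no.
P [18:05, 18:20] → during → no.
Q [16:50, 17:15] → during → no.
R [11:00, 17:20] → overlaps → yes.
U [11:15, 12:10] → before → no.
V [12:05, 19:15] → finished-by → no.
W [11:00, 11:40] → before → no.
Z [07:20, 15:10] → overlaps → yes.
Result: B, G, H, R, Z.

B, G, H, R, Z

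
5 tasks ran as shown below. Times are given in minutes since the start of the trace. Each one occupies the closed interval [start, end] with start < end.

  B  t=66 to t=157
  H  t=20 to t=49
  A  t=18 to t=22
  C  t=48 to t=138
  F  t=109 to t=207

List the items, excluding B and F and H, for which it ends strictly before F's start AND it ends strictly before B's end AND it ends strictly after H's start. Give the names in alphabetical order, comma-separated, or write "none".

Conditions: its end is strictly before F's start (X.end < t=109) AND its end is strictly before B's end (X.end < t=157) AND its end is strictly after H's start (X.end > t=20).
A: end t=22 < t=109? ✓; end t=22 < t=157? ✓; end t=22 > t=20? ✓ → yes.
C: end t=138 < t=109? ✗; end t=138 < t=157? ✓; end t=138 > t=20? ✓ → no.
Result: A.

A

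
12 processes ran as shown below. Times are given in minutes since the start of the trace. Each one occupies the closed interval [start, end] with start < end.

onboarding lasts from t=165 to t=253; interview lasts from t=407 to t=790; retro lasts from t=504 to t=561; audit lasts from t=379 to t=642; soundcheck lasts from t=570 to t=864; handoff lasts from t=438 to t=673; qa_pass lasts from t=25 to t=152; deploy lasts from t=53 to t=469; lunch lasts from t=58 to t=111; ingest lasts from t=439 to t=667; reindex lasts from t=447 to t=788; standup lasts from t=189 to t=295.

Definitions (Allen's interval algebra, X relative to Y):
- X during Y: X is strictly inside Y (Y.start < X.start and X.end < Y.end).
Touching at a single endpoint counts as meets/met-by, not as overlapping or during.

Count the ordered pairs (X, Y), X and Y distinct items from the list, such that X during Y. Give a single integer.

13

Checking all 132 ordered pairs for relation 'during'; matching pairs in alphabetical order:
(handoff, interview): handoff during interview ✓
(ingest, handoff): ingest during handoff ✓
(ingest, interview): ingest during interview ✓
(lunch, deploy): lunch during deploy ✓
(lunch, qa_pass): lunch during qa_pass ✓
(onboarding, deploy): onboarding during deploy ✓
(reindex, interview): reindex during interview ✓
(retro, audit): retro during audit ✓
(retro, handoff): retro during handoff ✓
(retro, ingest): retro during ingest ✓
(retro, interview): retro during interview ✓
(retro, reindex): retro during reindex ✓
(standup, deploy): standup during deploy ✓
Count: 13.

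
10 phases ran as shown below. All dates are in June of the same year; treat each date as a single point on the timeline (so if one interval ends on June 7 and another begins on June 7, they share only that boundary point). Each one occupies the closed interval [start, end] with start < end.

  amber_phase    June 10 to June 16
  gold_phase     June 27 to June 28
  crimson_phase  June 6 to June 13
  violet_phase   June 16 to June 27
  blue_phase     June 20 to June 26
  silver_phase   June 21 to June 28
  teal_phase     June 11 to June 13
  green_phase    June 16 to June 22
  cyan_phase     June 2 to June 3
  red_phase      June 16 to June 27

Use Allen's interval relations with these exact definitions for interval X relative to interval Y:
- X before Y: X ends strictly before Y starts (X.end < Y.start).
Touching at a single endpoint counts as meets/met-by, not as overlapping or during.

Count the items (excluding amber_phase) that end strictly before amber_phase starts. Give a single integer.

Target amber_phase = [June 10, June 16].
blue_phase [June 20, June 26] → after → no.
crimson_phase [June 6, June 13] → overlaps → no.
cyan_phase [June 2, June 3] → before → counts.
gold_phase [June 27, June 28] → after → no.
green_phase [June 16, June 22] → met-by → no.
red_phase [June 16, June 27] → met-by → no.
silver_phase [June 21, June 28] → after → no.
teal_phase [June 11, June 13] → during → no.
violet_phase [June 16, June 27] → met-by → no.
Total: 1.

1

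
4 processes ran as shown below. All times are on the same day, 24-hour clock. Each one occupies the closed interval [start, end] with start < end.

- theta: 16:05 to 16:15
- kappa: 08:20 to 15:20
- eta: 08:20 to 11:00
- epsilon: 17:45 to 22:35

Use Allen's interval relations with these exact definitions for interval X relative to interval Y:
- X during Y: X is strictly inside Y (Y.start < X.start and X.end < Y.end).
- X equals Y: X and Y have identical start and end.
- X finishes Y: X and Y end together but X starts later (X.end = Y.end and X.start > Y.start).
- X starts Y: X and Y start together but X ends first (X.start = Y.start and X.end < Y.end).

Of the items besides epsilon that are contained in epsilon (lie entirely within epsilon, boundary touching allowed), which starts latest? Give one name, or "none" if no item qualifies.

Target epsilon = [17:45, 22:35].
eta [08:20, 11:00] → before → excluded.
kappa [08:20, 15:20] → before → excluded.
theta [16:05, 16:15] → before → excluded.
No candidates → none.

none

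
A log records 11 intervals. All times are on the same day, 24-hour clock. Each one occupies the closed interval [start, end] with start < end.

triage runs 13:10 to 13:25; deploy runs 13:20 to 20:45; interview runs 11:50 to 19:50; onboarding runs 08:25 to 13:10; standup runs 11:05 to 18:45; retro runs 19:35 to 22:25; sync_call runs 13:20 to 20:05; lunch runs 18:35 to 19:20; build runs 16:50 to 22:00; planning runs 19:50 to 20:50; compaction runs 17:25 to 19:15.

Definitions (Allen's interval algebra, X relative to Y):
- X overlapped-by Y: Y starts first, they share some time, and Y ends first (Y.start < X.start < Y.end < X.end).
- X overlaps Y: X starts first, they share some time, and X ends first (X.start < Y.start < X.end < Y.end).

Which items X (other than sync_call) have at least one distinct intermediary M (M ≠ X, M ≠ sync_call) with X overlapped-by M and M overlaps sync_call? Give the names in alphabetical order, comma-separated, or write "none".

build, compaction, deploy, interview, lunch, retro

Target sync_call = [13:20, 20:05].
Intermediaries M with M overlaps sync_call: interview, standup, triage.
Via interview — items with X overlapped-by interview: build, deploy, retro.
Via standup — items with X overlapped-by standup: build, compaction, deploy, interview, lunch.
Via triage — items with X overlapped-by triage: deploy.
Union: build, compaction, deploy, interview, lunch, retro.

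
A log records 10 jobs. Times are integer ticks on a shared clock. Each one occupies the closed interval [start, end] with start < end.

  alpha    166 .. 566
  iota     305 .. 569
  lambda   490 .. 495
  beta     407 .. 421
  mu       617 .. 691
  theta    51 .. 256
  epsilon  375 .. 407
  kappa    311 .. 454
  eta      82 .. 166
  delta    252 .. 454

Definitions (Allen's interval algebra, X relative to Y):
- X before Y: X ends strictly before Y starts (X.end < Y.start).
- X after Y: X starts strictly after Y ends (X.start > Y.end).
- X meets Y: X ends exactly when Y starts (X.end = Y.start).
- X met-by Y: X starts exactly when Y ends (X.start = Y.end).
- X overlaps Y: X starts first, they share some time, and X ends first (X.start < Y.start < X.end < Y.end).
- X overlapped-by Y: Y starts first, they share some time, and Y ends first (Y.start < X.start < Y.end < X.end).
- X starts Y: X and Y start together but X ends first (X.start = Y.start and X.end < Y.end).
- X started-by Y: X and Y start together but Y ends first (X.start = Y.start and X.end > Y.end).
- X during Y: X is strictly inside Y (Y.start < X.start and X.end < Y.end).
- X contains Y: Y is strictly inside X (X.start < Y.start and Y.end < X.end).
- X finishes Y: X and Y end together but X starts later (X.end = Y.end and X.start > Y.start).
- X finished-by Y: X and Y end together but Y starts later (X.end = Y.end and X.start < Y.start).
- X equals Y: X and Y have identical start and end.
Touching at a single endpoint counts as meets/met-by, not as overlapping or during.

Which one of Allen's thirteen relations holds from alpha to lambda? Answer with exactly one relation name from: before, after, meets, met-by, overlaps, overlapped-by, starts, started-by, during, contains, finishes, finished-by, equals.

contains

alpha = [166, 566]; lambda = [490, 495].
Compare endpoints: alpha.start < lambda.start, alpha.start < lambda.end, alpha.end > lambda.start, alpha.end > lambda.end.
That pattern is 'contains'.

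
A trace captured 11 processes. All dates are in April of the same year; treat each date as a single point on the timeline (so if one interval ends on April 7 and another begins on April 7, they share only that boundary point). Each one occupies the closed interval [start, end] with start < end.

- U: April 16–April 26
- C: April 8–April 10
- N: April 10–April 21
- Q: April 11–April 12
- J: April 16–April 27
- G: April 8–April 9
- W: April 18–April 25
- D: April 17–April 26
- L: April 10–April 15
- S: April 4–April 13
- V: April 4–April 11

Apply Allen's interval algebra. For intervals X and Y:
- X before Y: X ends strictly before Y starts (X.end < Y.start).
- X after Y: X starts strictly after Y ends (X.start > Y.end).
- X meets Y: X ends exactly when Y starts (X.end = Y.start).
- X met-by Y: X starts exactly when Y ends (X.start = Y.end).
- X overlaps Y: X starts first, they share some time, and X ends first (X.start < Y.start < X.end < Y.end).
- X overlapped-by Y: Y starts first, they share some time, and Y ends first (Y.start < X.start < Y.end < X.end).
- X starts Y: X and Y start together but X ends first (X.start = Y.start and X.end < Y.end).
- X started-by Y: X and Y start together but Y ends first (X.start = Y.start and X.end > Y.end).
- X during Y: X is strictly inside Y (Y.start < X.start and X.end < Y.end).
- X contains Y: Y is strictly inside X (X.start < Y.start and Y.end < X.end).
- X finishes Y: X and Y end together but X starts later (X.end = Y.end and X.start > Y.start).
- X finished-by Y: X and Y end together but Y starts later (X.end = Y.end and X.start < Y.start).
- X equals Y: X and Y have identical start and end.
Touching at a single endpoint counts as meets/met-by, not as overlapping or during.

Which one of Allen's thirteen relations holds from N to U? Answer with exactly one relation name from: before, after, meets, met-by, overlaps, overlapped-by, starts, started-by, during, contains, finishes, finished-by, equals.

overlaps

N = [April 10, April 21]; U = [April 16, April 26].
Compare endpoints: N.start < U.start, N.start < U.end, N.end > U.start, N.end < U.end.
That pattern is 'overlaps'.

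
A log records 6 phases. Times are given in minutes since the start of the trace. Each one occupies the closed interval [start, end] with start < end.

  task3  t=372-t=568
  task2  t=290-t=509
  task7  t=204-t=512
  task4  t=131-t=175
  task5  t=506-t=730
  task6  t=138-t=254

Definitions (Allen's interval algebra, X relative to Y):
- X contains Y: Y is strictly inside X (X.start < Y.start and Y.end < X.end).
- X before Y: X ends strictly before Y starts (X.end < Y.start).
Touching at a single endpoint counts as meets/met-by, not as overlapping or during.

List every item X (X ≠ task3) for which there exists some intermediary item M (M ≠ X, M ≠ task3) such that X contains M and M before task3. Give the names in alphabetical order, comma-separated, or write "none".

none

Target task3 = [t=372, t=568].
Intermediaries M with M before task3: task4, task6.
Via task4 — items with X contains task4: none.
Via task6 — items with X contains task6: none.
Union: none.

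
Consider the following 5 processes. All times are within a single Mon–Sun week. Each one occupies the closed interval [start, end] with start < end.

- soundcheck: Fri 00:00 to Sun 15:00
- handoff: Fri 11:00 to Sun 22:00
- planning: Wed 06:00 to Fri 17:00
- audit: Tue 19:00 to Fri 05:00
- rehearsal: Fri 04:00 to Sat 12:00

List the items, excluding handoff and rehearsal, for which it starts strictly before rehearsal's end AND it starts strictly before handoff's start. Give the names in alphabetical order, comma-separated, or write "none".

audit, planning, soundcheck

Conditions: its start is strictly before rehearsal's end (X.start < Sat 12:00) AND its start is strictly before handoff's start (X.start < Fri 11:00).
audit: start Tue 19:00 < Sat 12:00? ✓; start Tue 19:00 < Fri 11:00? ✓ → yes.
planning: start Wed 06:00 < Sat 12:00? ✓; start Wed 06:00 < Fri 11:00? ✓ → yes.
soundcheck: start Fri 00:00 < Sat 12:00? ✓; start Fri 00:00 < Fri 11:00? ✓ → yes.
Result: audit, planning, soundcheck.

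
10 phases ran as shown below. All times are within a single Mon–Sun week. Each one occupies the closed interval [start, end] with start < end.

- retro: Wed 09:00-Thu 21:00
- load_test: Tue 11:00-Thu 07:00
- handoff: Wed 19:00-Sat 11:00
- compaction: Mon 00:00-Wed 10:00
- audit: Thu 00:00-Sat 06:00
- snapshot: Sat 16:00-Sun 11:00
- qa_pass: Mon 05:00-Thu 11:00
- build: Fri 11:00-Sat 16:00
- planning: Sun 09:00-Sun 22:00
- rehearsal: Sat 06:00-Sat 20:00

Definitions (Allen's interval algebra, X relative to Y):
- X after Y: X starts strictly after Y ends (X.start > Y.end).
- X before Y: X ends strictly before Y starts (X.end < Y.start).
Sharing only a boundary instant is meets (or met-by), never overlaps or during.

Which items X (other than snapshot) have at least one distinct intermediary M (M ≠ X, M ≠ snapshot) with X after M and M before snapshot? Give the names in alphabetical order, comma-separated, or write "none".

audit, build, handoff, planning, rehearsal

Target snapshot = [Sat 16:00, Sun 11:00].
Intermediaries M with M before snapshot: audit, compaction, handoff, load_test, qa_pass, retro.
Via audit — items with X after audit: planning.
Via compaction — items with X after compaction: audit, build, handoff, planning, rehearsal.
Via handoff — items with X after handoff: planning.
Via load_test — items with X after load_test: build, planning, rehearsal.
Via qa_pass — items with X after qa_pass: build, planning, rehearsal.
Via retro — items with X after retro: build, planning, rehearsal.
Union: audit, build, handoff, planning, rehearsal.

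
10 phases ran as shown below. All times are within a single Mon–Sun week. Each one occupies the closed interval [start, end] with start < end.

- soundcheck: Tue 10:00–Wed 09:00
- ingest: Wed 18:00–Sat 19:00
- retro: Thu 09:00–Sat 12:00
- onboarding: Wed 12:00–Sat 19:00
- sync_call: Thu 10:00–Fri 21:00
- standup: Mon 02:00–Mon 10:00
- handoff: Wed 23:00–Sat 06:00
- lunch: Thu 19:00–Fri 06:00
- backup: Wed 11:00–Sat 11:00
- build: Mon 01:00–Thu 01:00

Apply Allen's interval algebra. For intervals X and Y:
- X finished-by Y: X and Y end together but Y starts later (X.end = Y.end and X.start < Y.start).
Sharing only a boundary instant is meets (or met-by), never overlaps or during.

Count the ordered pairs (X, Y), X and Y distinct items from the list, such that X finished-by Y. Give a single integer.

1

Checking all 90 ordered pairs for relation 'finished-by'; matching pairs in alphabetical order:
(onboarding, ingest): onboarding finished-by ingest ✓
Count: 1.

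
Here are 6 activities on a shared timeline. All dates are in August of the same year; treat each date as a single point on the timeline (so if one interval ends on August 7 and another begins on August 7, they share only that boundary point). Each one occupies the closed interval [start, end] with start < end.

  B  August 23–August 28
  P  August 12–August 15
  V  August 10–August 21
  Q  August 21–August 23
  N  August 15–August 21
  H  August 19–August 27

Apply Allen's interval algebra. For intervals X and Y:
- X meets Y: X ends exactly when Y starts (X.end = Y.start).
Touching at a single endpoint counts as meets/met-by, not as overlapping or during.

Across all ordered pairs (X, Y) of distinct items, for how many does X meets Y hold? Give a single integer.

Checking all 30 ordered pairs for relation 'meets'; matching pairs in alphabetical order:
(N, Q): N meets Q ✓
(P, N): P meets N ✓
(Q, B): Q meets B ✓
(V, Q): V meets Q ✓
Count: 4.

4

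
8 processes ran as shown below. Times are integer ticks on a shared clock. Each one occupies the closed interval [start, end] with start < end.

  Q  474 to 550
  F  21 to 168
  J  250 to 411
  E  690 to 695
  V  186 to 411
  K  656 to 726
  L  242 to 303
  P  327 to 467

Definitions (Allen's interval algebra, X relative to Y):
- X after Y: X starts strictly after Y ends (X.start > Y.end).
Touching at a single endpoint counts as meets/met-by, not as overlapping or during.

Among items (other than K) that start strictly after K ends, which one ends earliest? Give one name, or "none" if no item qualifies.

Target K = [656, 726].
E [690, 695] → during → excluded.
F [21, 168] → before → excluded.
J [250, 411] → before → excluded.
L [242, 303] → before → excluded.
P [327, 467] → before → excluded.
Q [474, 550] → before → excluded.
V [186, 411] → before → excluded.
No candidates → none.

none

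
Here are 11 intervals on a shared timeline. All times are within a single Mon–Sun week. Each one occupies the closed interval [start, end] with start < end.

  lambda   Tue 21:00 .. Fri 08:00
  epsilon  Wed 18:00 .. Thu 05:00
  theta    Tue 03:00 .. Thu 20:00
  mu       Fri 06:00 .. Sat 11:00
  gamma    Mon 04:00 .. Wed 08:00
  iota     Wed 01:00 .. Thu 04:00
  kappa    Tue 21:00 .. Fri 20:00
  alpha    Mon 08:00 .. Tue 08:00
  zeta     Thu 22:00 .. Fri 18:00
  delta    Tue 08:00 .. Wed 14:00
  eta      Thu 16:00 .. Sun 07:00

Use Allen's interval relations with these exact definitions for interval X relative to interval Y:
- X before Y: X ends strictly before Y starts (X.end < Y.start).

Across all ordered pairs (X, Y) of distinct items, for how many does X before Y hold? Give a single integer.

Checking all 110 ordered pairs for relation 'before'; matching pairs in alphabetical order:
(alpha, epsilon): alpha before epsilon ✓
(alpha, eta): alpha before eta ✓
(alpha, iota): alpha before iota ✓
(alpha, kappa): alpha before kappa ✓
(alpha, lambda): alpha before lambda ✓
(alpha, mu): alpha before mu ✓
(alpha, zeta): alpha before zeta ✓
(delta, epsilon): delta before epsilon ✓
(delta, eta): delta before eta ✓
(delta, mu): delta before mu ✓
(delta, zeta): delta before zeta ✓
(epsilon, eta): epsilon before eta ✓
(epsilon, mu): epsilon before mu ✓
(epsilon, zeta): epsilon before zeta ✓
(gamma, epsilon): gamma before epsilon ✓
(gamma, eta): gamma before eta ✓
(gamma, mu): gamma before mu ✓
(gamma, zeta): gamma before zeta ✓
(iota, eta): iota before eta ✓
(iota, mu): iota before mu ✓
(iota, zeta): iota before zeta ✓
(theta, mu): theta before mu ✓
(theta, zeta): theta before zeta ✓
Count: 23.

23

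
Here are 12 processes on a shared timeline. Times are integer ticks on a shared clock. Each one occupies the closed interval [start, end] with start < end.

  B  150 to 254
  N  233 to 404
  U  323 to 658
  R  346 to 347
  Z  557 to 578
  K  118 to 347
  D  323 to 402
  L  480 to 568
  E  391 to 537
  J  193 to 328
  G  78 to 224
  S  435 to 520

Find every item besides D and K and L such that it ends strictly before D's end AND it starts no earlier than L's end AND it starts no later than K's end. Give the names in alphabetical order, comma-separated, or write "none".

none

Conditions: its end is strictly before D's end (X.end < 402) AND its start is no earlier than L's end (X.start >= 568) AND its start is no later than K's end (X.start <= 347).
B: end 254 < 402? ✓; start 150 >= 568? ✗; start 150 <= 347? ✓ → no.
E: end 537 < 402? ✗; start 391 >= 568? ✗; start 391 <= 347? ✗ → no.
G: end 224 < 402? ✓; start 78 >= 568? ✗; start 78 <= 347? ✓ → no.
J: end 328 < 402? ✓; start 193 >= 568? ✗; start 193 <= 347? ✓ → no.
N: end 404 < 402? ✗; start 233 >= 568? ✗; start 233 <= 347? ✓ → no.
R: end 347 < 402? ✓; start 346 >= 568? ✗; start 346 <= 347? ✓ → no.
S: end 520 < 402? ✗; start 435 >= 568? ✗; start 435 <= 347? ✗ → no.
U: end 658 < 402? ✗; start 323 >= 568? ✗; start 323 <= 347? ✓ → no.
Z: end 578 < 402? ✗; start 557 >= 568? ✗; start 557 <= 347? ✗ → no.
Result: none.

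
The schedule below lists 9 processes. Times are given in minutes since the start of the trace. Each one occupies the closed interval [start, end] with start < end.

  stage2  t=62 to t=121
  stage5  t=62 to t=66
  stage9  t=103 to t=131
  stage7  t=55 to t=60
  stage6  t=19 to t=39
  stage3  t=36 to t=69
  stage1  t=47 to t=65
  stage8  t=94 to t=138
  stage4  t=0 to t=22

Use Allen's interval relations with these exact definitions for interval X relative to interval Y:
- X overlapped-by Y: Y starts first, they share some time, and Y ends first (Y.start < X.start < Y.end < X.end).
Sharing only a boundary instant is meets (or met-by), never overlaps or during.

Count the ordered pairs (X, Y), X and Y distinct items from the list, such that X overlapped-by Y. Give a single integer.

7

Checking all 72 ordered pairs for relation 'overlapped-by'; matching pairs in alphabetical order:
(stage2, stage1): stage2 overlapped-by stage1 ✓
(stage2, stage3): stage2 overlapped-by stage3 ✓
(stage3, stage6): stage3 overlapped-by stage6 ✓
(stage5, stage1): stage5 overlapped-by stage1 ✓
(stage6, stage4): stage6 overlapped-by stage4 ✓
(stage8, stage2): stage8 overlapped-by stage2 ✓
(stage9, stage2): stage9 overlapped-by stage2 ✓
Count: 7.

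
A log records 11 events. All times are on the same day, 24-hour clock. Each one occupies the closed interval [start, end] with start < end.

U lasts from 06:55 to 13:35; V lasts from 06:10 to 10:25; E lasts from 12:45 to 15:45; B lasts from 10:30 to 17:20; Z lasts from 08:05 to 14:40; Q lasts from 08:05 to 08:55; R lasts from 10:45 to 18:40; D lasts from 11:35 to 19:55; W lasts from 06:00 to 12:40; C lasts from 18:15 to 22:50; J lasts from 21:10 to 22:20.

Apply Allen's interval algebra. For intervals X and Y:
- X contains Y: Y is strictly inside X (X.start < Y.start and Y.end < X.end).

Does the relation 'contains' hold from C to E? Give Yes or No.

C = [18:15, 22:50], E = [12:45, 15:45].
Actual relation of C to E: after.
Asked whether 'contains' holds → No.

No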